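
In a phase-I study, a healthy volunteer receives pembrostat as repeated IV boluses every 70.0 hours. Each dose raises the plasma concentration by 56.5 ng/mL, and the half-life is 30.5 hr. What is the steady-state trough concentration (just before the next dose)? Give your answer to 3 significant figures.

14.5 ng/mL

k = ln 2 / 30.5 = 0.02273 hr⁻¹
Fraction remaining after one interval: e^(−kτ) = e^(−0.02273 × 70.0) = 0.2038
R = 1 / (1 − 0.2038) = 1.256
Css,max = 56.5 × 1.256 = 70.96 ng/mL
Css,min = Css,max × e^(−kτ) = 70.96 × 0.2038 ≈ 14.5 ng/mL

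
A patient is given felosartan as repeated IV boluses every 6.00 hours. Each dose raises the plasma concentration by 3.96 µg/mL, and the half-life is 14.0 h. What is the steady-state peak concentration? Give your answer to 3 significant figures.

15.4 µg/mL

k = ln 2 / 14.0 = 0.04951 h⁻¹
Fraction remaining after one interval: e^(−kτ) = e^(−0.04951 × 6.00) = 0.7430
R = 1 / (1 − 0.7430) = 3.891
Css,max = 3.96 × 3.891 ≈ 15.4 µg/mL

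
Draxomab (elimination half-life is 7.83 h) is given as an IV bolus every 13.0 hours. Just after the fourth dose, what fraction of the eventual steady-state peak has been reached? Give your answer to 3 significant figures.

k = ln 2 / 7.83 = 0.08852 h⁻¹
f_n = 1 − e^(−nkτ) = 1 − e^(−4 × 0.08852 × 13.0) = 1 − e^(−4.603) = 1 − 0.01002 ≈ 0.990

0.990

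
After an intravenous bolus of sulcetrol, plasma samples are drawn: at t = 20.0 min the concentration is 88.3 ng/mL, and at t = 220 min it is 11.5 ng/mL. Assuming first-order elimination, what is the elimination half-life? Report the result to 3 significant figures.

k = ln(C₁/C₂) / (t₂ − t₁) = ln(88.3/11.5) / (220 − 20.0)
  = 2.038 / 200.0 = 0.01019 min⁻¹
t½ = ln 2 / k = ln 2 / 0.01019 ≈ 68.0 minutes

68.0 minutes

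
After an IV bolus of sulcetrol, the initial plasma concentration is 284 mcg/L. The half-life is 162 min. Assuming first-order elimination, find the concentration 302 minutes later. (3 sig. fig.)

k = ln 2 / 162 = 0.004279 min⁻¹
302 min is 1.864 half-lives, so C = 284 × (1/2)^1.864 = 284 × 0.2747 ≈ 78.0 mcg/L

78.0 mcg/L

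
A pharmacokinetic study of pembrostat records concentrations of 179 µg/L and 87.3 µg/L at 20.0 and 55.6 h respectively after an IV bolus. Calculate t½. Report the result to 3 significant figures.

k = ln(C₁/C₂) / (t₂ − t₁) = ln(179/87.3) / (55.6 − 20.0)
  = 0.7180 / 35.60 = 0.02017 h⁻¹
t½ = ln 2 / k = ln 2 / 0.02017 ≈ 34.4 hours

34.4 hours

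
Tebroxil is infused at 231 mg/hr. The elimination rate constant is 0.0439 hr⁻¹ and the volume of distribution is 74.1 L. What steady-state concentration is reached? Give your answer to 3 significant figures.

71.0 µg/mL

CL = k · V = 0.0439 × 74.1 = 3.253 L/hr
Css = rate / CL = 231 / 3.253 ≈ 71.0 µg/mL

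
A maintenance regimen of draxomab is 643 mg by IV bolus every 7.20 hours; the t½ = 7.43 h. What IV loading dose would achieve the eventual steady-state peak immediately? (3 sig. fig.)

1310 mg

k = ln 2 / 7.43 = 0.09329 h⁻¹
Accumulation ratio R = 1 / (1 − e^(−kτ)) = 1 / (1 − e^(−0.09329×7.20)) = 1 / (1 − 0.5108) = 2.044
Loading dose = maintenance dose × R = 643 × 2.044 ≈ 1310 mg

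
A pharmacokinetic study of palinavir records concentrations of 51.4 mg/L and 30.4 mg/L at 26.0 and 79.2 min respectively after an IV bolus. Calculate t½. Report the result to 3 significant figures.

70.2 minutes

k = ln(C₁/C₂) / (t₂ − t₁) = ln(51.4/30.4) / (79.2 − 26.0)
  = 0.5252 / 53.20 = 0.009872 min⁻¹
t½ = ln 2 / k = ln 2 / 0.009872 ≈ 70.2 minutes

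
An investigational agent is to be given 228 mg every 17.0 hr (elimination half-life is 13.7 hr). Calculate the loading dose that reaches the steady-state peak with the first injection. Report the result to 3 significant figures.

395 mg

k = ln 2 / 13.7 = 0.05059 hr⁻¹
Accumulation ratio R = 1 / (1 − e^(−kτ)) = 1 / (1 − e^(−0.05059×17.0)) = 1 / (1 − 0.4231) = 1.733
Loading dose = maintenance dose × R = 228 × 1.733 ≈ 395 mg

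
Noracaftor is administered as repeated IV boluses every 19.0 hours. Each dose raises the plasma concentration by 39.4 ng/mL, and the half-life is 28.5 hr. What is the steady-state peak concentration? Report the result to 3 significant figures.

106 ng/mL

k = ln 2 / 28.5 = 0.02432 hr⁻¹
Fraction remaining after one interval: e^(−kτ) = e^(−0.02432 × 19.0) = 0.6300
R = 1 / (1 − 0.6300) = 2.702
Css,max = 39.4 × 2.702 ≈ 106 ng/mL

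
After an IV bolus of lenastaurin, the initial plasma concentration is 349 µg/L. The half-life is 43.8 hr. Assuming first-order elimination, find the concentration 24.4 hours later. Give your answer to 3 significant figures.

237 µg/L

k = ln 2 / 43.8 = 0.01583 hr⁻¹
C(t) = C₀ e^(−kt) = 349 × e^(−0.01583 × 24.4) = 349 × e^(−0.3861) = 349 × 0.6797 ≈ 237 µg/L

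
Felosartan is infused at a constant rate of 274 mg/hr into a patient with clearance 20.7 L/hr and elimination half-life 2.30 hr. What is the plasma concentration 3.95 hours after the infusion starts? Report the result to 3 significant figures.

9.21 µg/mL

Css = rate / CL = 274 / 20.7 = 13.24 µg/mL
k = ln 2 / 2.30 = 0.3014 hr⁻¹
C(t) = Css (1 − e^(−kt)) = 13.24 × (1 − e^(−1.190)) = 13.24 × 0.6959 ≈ 9.21 µg/mL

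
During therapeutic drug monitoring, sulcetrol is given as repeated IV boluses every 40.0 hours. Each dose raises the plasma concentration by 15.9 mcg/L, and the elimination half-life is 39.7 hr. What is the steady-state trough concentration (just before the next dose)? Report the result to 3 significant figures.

15.7 mcg/L

k = ln 2 / 39.7 = 0.01746 hr⁻¹
Fraction remaining after one interval: e^(−kτ) = e^(−0.01746 × 40.0) = 0.4974
R = 1 / (1 − 0.4974) = 1.990
Css,max = 15.9 × 1.990 = 31.63 mcg/L
Css,min = Css,max × e^(−kτ) = 31.63 × 0.4974 ≈ 15.7 mcg/L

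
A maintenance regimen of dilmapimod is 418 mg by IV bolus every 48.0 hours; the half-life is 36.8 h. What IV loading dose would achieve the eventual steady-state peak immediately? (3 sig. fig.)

702 mg

k = ln 2 / 36.8 = 0.01884 h⁻¹
Accumulation ratio R = 1 / (1 − e^(−kτ)) = 1 / (1 − e^(−0.01884×48.0)) = 1 / (1 − 0.4049) = 1.680
Loading dose = maintenance dose × R = 418 × 1.680 ≈ 702 mg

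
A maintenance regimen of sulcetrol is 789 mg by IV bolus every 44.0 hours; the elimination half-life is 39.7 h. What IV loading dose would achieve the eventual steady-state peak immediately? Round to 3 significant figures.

k = ln 2 / 39.7 = 0.01746 h⁻¹
Accumulation ratio R = 1 / (1 − e^(−kτ)) = 1 / (1 − e^(−0.01746×44.0)) = 1 / (1 − 0.4638) = 1.865
Loading dose = maintenance dose × R = 789 × 1.865 ≈ 1470 mg

1470 mg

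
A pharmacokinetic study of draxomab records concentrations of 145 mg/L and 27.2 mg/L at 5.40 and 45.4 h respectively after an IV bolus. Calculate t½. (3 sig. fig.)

16.6 hours

k = ln(C₁/C₂) / (t₂ − t₁) = ln(145/27.2) / (45.4 − 5.40)
  = 1.674 / 40.00 = 0.04184 h⁻¹
t½ = ln 2 / k = ln 2 / 0.04184 ≈ 16.6 hours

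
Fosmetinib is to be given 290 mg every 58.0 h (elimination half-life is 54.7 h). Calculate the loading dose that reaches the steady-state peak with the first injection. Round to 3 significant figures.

557 mg

k = ln 2 / 54.7 = 0.01267 h⁻¹
Accumulation ratio R = 1 / (1 − e^(−kτ)) = 1 / (1 − e^(−0.01267×58.0)) = 1 / (1 − 0.4795) = 1.921
Loading dose = maintenance dose × R = 290 × 1.921 ≈ 557 mg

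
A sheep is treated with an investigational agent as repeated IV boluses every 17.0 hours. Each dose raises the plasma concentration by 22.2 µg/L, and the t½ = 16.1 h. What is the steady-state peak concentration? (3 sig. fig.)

42.8 µg/L

k = ln 2 / 16.1 = 0.04305 h⁻¹
Fraction remaining after one interval: e^(−kτ) = e^(−0.04305 × 17.0) = 0.4810
R = 1 / (1 − 0.4810) = 1.927
Css,max = 22.2 × 1.927 ≈ 42.8 µg/L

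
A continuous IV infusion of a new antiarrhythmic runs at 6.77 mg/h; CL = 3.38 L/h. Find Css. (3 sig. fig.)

Css = infusion rate / CL = 6.77 / 3.38 ≈ 2.00 mg/L

2.00 mg/L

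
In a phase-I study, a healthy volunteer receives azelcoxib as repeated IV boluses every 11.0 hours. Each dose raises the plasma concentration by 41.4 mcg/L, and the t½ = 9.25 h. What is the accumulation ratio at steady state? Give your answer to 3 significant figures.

1.78

k = ln 2 / 9.25 = 0.07493 h⁻¹
Fraction remaining after one interval: e^(−kτ) = e^(−0.07493 × 11.0) = 0.4385
R = 1 / (1 − 0.4385) = 1 / 0.5615 ≈ 1.78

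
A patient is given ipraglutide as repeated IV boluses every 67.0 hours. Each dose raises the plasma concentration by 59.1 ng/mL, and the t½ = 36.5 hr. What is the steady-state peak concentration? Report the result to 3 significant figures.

k = ln 2 / 36.5 = 0.01899 hr⁻¹
Fraction remaining after one interval: e^(−kτ) = e^(−0.01899 × 67.0) = 0.2802
R = 1 / (1 − 0.2802) = 1.389
Css,max = 59.1 × 1.389 ≈ 82.1 ng/mL

82.1 ng/mL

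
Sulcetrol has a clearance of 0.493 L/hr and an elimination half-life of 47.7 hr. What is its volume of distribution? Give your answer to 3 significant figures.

k = ln 2 / t½ = ln 2 / 47.7 = 0.01453 hr⁻¹
V = CL / k = 0.493 / 0.01453 ≈ 33.9 L

33.9 L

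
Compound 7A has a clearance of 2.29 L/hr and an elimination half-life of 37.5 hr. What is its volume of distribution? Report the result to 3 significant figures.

k = ln 2 / t½ = ln 2 / 37.5 = 0.01848 hr⁻¹
V = CL / k = 2.29 / 0.01848 ≈ 124 L

124 L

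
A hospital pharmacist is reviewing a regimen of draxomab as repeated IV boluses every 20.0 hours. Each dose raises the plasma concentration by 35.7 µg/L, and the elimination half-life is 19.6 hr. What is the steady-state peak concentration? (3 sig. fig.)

70.4 µg/L

k = ln 2 / 19.6 = 0.03536 hr⁻¹
Fraction remaining after one interval: e^(−kτ) = e^(−0.03536 × 20.0) = 0.4930
R = 1 / (1 − 0.4930) = 1.972
Css,max = 35.7 × 1.972 ≈ 70.4 µg/L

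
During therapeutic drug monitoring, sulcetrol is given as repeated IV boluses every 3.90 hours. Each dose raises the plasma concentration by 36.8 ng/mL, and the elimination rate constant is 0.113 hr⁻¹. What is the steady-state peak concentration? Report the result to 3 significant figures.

Fraction remaining after one interval: e^(−kτ) = e^(−0.1130 × 3.90) = 0.6436
R = 1 / (1 − 0.6436) = 2.806
Css,max = 36.8 × 2.806 ≈ 103 ng/mL

103 ng/mL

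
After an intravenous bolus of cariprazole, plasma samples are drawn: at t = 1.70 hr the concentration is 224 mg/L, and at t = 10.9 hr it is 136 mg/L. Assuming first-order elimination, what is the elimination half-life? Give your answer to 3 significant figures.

k = ln(C₁/C₂) / (t₂ − t₁) = ln(224/136) / (10.9 − 1.70)
  = 0.4990 / 9.200 = 0.05424 hr⁻¹
t½ = ln 2 / k = ln 2 / 0.05424 ≈ 12.8 hours

12.8 hours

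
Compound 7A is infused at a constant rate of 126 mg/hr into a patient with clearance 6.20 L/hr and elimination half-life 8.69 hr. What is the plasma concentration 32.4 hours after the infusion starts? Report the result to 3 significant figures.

18.8 mg/L

Css = rate / CL = 126 / 6.20 = 20.32 mg/L
k = ln 2 / 8.69 = 0.07976 hr⁻¹
C(t) = Css (1 − e^(−kt)) = 20.32 × (1 − e^(−2.584)) = 20.32 × 0.9246 ≈ 18.8 mg/L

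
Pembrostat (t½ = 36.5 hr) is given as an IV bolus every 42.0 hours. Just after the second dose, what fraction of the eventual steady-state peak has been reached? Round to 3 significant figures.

k = ln 2 / 36.5 = 0.01899 hr⁻¹
f_n = 1 − e^(−nkτ) = 1 − e^(−2 × 0.01899 × 42.0) = 1 − e^(−1.595) = 1 − 0.2029 ≈ 0.797

0.797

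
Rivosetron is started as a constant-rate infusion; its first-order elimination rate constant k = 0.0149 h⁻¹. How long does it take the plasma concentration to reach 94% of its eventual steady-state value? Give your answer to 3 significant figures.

f = 1 − e^(−kt)  ⇒  t = −ln(1 − f) / k
t = −ln(1 − 0.94) / 0.01490 = 2.813 / 0.01490 ≈ 189 hours

189 hours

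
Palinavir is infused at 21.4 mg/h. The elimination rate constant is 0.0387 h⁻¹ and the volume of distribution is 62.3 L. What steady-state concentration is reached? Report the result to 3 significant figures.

8.88 µg/mL

CL = k · V = 0.0387 × 62.3 = 2.411 L/h
Css = rate / CL = 21.4 / 2.411 ≈ 8.88 µg/mL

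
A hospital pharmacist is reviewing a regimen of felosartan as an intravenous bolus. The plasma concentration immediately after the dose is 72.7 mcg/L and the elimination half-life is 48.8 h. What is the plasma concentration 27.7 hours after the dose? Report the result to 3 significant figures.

49.1 mcg/L

k = ln 2 / 48.8 = 0.01420 h⁻¹
27.7 h is 0.5676 half-lives, so C = 72.7 × (1/2)^0.5676 = 72.7 × 0.6747 ≈ 49.1 mcg/L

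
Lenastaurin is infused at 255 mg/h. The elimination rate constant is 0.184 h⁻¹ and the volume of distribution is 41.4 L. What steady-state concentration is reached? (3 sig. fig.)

33.5 µg/mL

CL = k · V = 0.184 × 41.4 = 7.618 L/h
Css = rate / CL = 255 / 7.618 ≈ 33.5 µg/mL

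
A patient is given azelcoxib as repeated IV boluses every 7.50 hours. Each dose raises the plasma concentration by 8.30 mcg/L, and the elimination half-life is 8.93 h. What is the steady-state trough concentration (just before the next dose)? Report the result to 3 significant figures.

10.5 mcg/L

k = ln 2 / 8.93 = 0.07762 h⁻¹
Fraction remaining after one interval: e^(−kτ) = e^(−0.07762 × 7.50) = 0.5587
R = 1 / (1 − 0.5587) = 2.266
Css,max = 8.30 × 2.266 = 18.81 mcg/L
Css,min = Css,max × e^(−kτ) = 18.81 × 0.5587 ≈ 10.5 mcg/L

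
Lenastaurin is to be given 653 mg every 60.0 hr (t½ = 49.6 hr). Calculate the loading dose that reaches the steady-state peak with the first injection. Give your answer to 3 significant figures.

k = ln 2 / 49.6 = 0.01397 hr⁻¹
Accumulation ratio R = 1 / (1 − e^(−kτ)) = 1 / (1 − e^(−0.01397×60.0)) = 1 / (1 − 0.4324) = 1.762
Loading dose = maintenance dose × R = 653 × 1.762 ≈ 1150 mg

1150 mg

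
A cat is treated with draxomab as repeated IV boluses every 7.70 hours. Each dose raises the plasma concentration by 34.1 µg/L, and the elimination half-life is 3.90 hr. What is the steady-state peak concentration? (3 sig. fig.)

k = ln 2 / 3.90 = 0.1777 hr⁻¹
Fraction remaining after one interval: e^(−kτ) = e^(−0.1777 × 7.70) = 0.2545
R = 1 / (1 − 0.2545) = 1.341
Css,max = 34.1 × 1.341 ≈ 45.7 µg/L

45.7 µg/L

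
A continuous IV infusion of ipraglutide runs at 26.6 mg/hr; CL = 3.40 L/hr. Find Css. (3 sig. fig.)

Css = infusion rate / CL = 26.6 / 3.40 ≈ 7.82 µg/mL

7.82 µg/mL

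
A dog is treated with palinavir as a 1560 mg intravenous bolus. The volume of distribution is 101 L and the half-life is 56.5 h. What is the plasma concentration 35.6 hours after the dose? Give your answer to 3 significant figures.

C₀ = dose / V = 1560 / 101 = 15.45 mg/L
k = ln 2 / 56.5 = 0.01227 h⁻¹
C(t) = C₀ e^(−kt) = 15.45 × e^(−0.01227 × 35.6) = 15.45 × e^(−0.4367) = 15.45 × 0.6461 ≈ 9.98 mg/L

9.98 mg/L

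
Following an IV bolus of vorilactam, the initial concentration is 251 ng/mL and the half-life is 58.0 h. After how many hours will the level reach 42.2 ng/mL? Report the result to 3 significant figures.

149 hours

k = ln 2 / 58.0 = 0.01195 h⁻¹
C(t) = C₀ e^(−kt)  ⇒  t = ln(C₀/C) / k
t = ln(251/42.2) / 0.01195 = 1.783 / 0.01195 ≈ 149 hours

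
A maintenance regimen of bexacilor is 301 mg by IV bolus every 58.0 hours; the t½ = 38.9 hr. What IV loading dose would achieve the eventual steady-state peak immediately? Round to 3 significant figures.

467 mg

k = ln 2 / 38.9 = 0.01782 hr⁻¹
Accumulation ratio R = 1 / (1 − e^(−kτ)) = 1 / (1 − e^(−0.01782×58.0)) = 1 / (1 − 0.3558) = 1.552
Loading dose = maintenance dose × R = 301 × 1.552 ≈ 467 mg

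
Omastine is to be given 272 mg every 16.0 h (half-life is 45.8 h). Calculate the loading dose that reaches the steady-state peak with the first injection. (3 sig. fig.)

k = ln 2 / 45.8 = 0.01513 h⁻¹
Accumulation ratio R = 1 / (1 − e^(−kτ)) = 1 / (1 − e^(−0.01513×16.0)) = 1 / (1 − 0.7849) = 4.650
Loading dose = maintenance dose × R = 272 × 4.650 ≈ 1260 mg

1260 mg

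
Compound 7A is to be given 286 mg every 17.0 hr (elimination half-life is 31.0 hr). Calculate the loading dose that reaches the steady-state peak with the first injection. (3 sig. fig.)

904 mg

k = ln 2 / 31.0 = 0.02236 hr⁻¹
Accumulation ratio R = 1 / (1 − e^(−kτ)) = 1 / (1 − e^(−0.02236×17.0)) = 1 / (1 − 0.6838) = 3.162
Loading dose = maintenance dose × R = 286 × 3.162 ≈ 904 mg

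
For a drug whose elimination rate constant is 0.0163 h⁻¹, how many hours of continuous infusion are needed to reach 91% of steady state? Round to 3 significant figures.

f = 1 − e^(−kt)  ⇒  t = −ln(1 − f) / k
t = −ln(1 − 0.91) / 0.01630 = 2.408 / 0.01630 ≈ 148 hours

148 hours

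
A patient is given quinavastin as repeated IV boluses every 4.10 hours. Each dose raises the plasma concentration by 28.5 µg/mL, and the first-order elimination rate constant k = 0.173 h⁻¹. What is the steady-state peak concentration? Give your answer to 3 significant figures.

Fraction remaining after one interval: e^(−kτ) = e^(−0.1730 × 4.10) = 0.4920
R = 1 / (1 − 0.4920) = 1.968
Css,max = 28.5 × 1.968 ≈ 56.1 µg/mL

56.1 µg/mL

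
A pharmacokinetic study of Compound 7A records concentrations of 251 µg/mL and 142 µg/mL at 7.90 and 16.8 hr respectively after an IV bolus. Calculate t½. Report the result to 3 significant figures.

k = ln(C₁/C₂) / (t₂ − t₁) = ln(251/142) / (16.8 − 7.90)
  = 0.5696 / 8.900 = 0.06400 hr⁻¹
t½ = ln 2 / k = ln 2 / 0.06400 ≈ 10.8 hours

10.8 hours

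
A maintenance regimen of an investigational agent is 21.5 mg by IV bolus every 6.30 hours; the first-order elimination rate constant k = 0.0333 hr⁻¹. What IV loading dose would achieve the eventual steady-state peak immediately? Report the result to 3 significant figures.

114 mg

Accumulation ratio R = 1 / (1 − e^(−kτ)) = 1 / (1 − e^(−0.03330×6.30)) = 1 / (1 − 0.8108) = 5.284
Loading dose = maintenance dose × R = 21.5 × 5.284 ≈ 114 mg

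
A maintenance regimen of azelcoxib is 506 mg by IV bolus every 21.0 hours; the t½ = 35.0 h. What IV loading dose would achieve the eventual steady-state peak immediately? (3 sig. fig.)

1490 mg

k = ln 2 / 35.0 = 0.01980 h⁻¹
Accumulation ratio R = 1 / (1 − e^(−kτ)) = 1 / (1 − e^(−0.01980×21.0)) = 1 / (1 − 0.6598) = 2.939
Loading dose = maintenance dose × R = 506 × 2.939 ≈ 1490 mg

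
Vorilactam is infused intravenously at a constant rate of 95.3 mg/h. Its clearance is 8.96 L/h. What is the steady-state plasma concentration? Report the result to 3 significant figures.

10.6 µg/mL

Css = infusion rate / CL = 95.3 / 8.96 ≈ 10.6 µg/mL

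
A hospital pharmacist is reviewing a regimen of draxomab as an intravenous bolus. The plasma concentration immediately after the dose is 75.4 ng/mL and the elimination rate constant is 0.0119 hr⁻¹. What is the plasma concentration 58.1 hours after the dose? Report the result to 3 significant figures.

37.8 ng/mL

C(t) = C₀ e^(−kt) = 75.4 × e^(−0.01190 × 58.1) = 75.4 × e^(−0.6914) = 75.4 × 0.5009 ≈ 37.8 ng/mL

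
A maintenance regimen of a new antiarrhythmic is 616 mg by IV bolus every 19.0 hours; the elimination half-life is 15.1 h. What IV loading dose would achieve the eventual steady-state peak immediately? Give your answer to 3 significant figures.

1060 mg

k = ln 2 / 15.1 = 0.04590 h⁻¹
Accumulation ratio R = 1 / (1 − e^(−kτ)) = 1 / (1 − e^(−0.04590×19.0)) = 1 / (1 − 0.4180) = 1.718
Loading dose = maintenance dose × R = 616 × 1.718 ≈ 1060 mg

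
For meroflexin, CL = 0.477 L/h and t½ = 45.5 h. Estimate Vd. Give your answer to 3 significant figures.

31.3 L

k = ln 2 / t½ = ln 2 / 45.5 = 0.01523 h⁻¹
V = CL / k = 0.477 / 0.01523 ≈ 31.3 L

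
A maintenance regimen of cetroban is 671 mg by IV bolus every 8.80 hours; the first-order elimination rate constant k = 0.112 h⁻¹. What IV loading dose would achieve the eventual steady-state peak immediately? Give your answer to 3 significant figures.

Accumulation ratio R = 1 / (1 − e^(−kτ)) = 1 / (1 − e^(−0.1120×8.80)) = 1 / (1 − 0.3732) = 1.595
Loading dose = maintenance dose × R = 671 × 1.595 ≈ 1070 mg

1070 mg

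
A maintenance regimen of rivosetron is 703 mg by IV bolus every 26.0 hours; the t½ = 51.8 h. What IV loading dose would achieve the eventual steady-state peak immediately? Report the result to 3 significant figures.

k = ln 2 / 51.8 = 0.01338 h⁻¹
Accumulation ratio R = 1 / (1 − e^(−kτ)) = 1 / (1 − e^(−0.01338×26.0)) = 1 / (1 − 0.7062) = 3.403
Loading dose = maintenance dose × R = 703 × 3.403 ≈ 2390 mg

2390 mg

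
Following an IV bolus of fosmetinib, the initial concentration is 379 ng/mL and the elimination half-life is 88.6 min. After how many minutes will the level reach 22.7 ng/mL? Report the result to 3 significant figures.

k = ln 2 / 88.6 = 0.007823 min⁻¹
C(t) = C₀ e^(−kt)  ⇒  t = ln(C₀/C) / k
t = ln(379/22.7) / 0.007823 = 2.815 / 0.007823 ≈ 360 minutes

360 minutes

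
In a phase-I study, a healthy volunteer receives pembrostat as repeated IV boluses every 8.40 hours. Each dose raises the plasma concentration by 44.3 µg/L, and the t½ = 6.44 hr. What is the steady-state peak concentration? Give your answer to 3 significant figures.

74.4 µg/L

k = ln 2 / 6.44 = 0.1076 hr⁻¹
Fraction remaining after one interval: e^(−kτ) = e^(−0.1076 × 8.40) = 0.4049
R = 1 / (1 − 0.4049) = 1.680
Css,max = 44.3 × 1.680 ≈ 74.4 µg/L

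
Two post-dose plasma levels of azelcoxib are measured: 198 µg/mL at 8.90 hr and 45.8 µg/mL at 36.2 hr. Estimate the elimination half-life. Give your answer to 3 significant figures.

12.9 hours

k = ln(C₁/C₂) / (t₂ − t₁) = ln(198/45.8) / (36.2 − 8.90)
  = 1.464 / 27.30 = 0.05363 hr⁻¹
t½ = ln 2 / k = ln 2 / 0.05363 ≈ 12.9 hours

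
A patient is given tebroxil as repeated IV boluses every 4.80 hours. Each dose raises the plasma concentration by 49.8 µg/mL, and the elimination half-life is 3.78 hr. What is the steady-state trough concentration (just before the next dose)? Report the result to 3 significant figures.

k = ln 2 / 3.78 = 0.1834 hr⁻¹
Fraction remaining after one interval: e^(−kτ) = e^(−0.1834 × 4.80) = 0.4147
R = 1 / (1 − 0.4147) = 1.709
Css,max = 49.8 × 1.709 = 85.09 µg/mL
Css,min = Css,max × e^(−kτ) = 85.09 × 0.4147 ≈ 35.3 µg/mL

35.3 µg/mL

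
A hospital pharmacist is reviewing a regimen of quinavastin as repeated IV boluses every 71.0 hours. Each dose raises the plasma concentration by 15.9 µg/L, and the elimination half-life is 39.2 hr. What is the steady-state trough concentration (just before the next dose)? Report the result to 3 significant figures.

k = ln 2 / 39.2 = 0.01768 hr⁻¹
Fraction remaining after one interval: e^(−kτ) = e^(−0.01768 × 71.0) = 0.2849
R = 1 / (1 − 0.2849) = 1.399
Css,max = 15.9 × 1.399 = 22.24 µg/L
Css,min = Css,max × e^(−kτ) = 22.24 × 0.2849 ≈ 6.34 µg/L

6.34 µg/L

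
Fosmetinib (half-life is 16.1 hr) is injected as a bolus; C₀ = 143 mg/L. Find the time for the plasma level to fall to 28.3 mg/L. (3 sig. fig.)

k = ln 2 / 16.1 = 0.04305 hr⁻¹
C(t) = C₀ e^(−kt)  ⇒  t = ln(C₀/C) / k
t = ln(143/28.3) / 0.04305 = 1.620 / 0.04305 ≈ 37.6 hours

37.6 hours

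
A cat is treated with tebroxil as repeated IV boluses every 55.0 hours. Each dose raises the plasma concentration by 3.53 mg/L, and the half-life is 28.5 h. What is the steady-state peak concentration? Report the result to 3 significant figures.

4.79 mg/L

k = ln 2 / 28.5 = 0.02432 h⁻¹
Fraction remaining after one interval: e^(−kτ) = e^(−0.02432 × 55.0) = 0.2625
R = 1 / (1 − 0.2625) = 1.356
Css,max = 3.53 × 1.356 ≈ 4.79 mg/L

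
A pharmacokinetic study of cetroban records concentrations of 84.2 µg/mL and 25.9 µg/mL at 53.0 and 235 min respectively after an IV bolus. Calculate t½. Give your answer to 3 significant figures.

k = ln(C₁/C₂) / (t₂ − t₁) = ln(84.2/25.9) / (235 − 53.0)
  = 1.179 / 182.0 = 0.006478 min⁻¹
t½ = ln 2 / k = ln 2 / 0.006478 ≈ 107 minutes

107 minutes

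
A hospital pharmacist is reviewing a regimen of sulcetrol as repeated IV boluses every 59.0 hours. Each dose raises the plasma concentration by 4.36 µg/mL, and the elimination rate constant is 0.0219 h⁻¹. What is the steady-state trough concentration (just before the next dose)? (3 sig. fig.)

1.65 µg/mL

Fraction remaining after one interval: e^(−kτ) = e^(−0.02190 × 59.0) = 0.2747
R = 1 / (1 − 0.2747) = 1.379
Css,max = 4.36 × 1.379 = 6.011 µg/mL
Css,min = Css,max × e^(−kτ) = 6.011 × 0.2747 ≈ 1.65 µg/mL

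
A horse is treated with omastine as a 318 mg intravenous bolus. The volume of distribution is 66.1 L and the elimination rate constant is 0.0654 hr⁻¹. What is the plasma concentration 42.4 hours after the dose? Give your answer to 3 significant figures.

C₀ = dose / V = 318 / 66.1 = 4.811 µg/mL
C(t) = C₀ e^(−kt) = 4.811 × e^(−0.06540 × 42.4) = 4.811 × e^(−2.773) = 4.811 × 0.06248 ≈ 0.301 µg/mL

0.301 µg/mL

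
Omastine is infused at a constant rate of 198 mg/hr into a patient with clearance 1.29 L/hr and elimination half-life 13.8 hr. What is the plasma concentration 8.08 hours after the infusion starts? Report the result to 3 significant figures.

Css = rate / CL = 198 / 1.29 = 153.5 µg/mL
k = ln 2 / 13.8 = 0.05023 hr⁻¹
C(t) = Css (1 − e^(−kt)) = 153.5 × (1 − e^(−0.4058)) = 153.5 × 0.3336 ≈ 51.2 µg/mL

51.2 µg/mL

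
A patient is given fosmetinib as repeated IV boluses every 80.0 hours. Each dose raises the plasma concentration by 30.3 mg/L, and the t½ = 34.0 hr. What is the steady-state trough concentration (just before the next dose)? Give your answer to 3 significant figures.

k = ln 2 / 34.0 = 0.02039 hr⁻¹
Fraction remaining after one interval: e^(−kτ) = e^(−0.02039 × 80.0) = 0.1957
R = 1 / (1 − 0.1957) = 1.243
Css,max = 30.3 × 1.243 = 37.67 mg/L
Css,min = Css,max × e^(−kτ) = 37.67 × 0.1957 ≈ 7.37 mg/L

7.37 mg/L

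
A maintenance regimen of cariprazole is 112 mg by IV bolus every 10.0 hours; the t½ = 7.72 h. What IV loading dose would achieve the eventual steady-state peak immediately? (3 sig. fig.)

189 mg

k = ln 2 / 7.72 = 0.08979 h⁻¹
Accumulation ratio R = 1 / (1 − e^(−kτ)) = 1 / (1 − e^(−0.08979×10.0)) = 1 / (1 − 0.4074) = 1.688
Loading dose = maintenance dose × R = 112 × 1.688 ≈ 189 mg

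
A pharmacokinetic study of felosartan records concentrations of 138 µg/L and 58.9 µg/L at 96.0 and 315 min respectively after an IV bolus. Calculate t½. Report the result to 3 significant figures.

k = ln(C₁/C₂) / (t₂ − t₁) = ln(138/58.9) / (315 − 96.0)
  = 0.8514 / 219.0 = 0.003888 min⁻¹
t½ = ln 2 / k = ln 2 / 0.003888 ≈ 178 minutes

178 minutes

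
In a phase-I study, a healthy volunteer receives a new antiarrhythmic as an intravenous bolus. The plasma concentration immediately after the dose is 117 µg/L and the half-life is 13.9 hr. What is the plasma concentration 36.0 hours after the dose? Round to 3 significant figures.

k = ln 2 / 13.9 = 0.04987 hr⁻¹
36.0 hr is 2.590 half-lives, so C = 117 × (1/2)^2.590 = 117 × 0.1661 ≈ 19.4 µg/L

19.4 µg/L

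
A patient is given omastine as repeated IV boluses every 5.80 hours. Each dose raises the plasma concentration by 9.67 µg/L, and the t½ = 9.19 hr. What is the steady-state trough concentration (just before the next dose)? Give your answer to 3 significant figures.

k = ln 2 / 9.19 = 0.07542 hr⁻¹
Fraction remaining after one interval: e^(−kτ) = e^(−0.07542 × 5.80) = 0.6457
R = 1 / (1 − 0.6457) = 2.822
Css,max = 9.67 × 2.822 = 27.29 µg/L
Css,min = Css,max × e^(−kτ) = 27.29 × 0.6457 ≈ 17.6 µg/L

17.6 µg/L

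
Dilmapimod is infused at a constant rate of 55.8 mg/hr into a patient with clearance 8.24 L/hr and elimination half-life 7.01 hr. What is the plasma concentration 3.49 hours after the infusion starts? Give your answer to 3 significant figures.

Css = rate / CL = 55.8 / 8.24 = 6.772 mg/L
k = ln 2 / 7.01 = 0.09888 hr⁻¹
C(t) = Css (1 − e^(−kt)) = 6.772 × (1 − e^(−0.3451)) = 6.772 × 0.2918 ≈ 1.98 mg/L

1.98 mg/L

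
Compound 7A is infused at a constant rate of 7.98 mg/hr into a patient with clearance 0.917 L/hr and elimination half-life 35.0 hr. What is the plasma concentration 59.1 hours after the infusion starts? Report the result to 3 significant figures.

6.00 µg/mL

Css = rate / CL = 7.98 / 0.917 = 8.702 µg/mL
k = ln 2 / 35.0 = 0.01980 hr⁻¹
C(t) = Css (1 − e^(−kt)) = 8.702 × (1 − e^(−1.170)) = 8.702 × 0.6898 ≈ 6.00 µg/mL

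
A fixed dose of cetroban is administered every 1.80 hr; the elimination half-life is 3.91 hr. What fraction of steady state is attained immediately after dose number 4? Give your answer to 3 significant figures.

k = ln 2 / 3.91 = 0.1773 hr⁻¹
f_n = 1 − e^(−nkτ) = 1 − e^(−4 × 0.1773 × 1.80) = 1 − e^(−1.276) = 1 − 0.2790 ≈ 0.721

0.721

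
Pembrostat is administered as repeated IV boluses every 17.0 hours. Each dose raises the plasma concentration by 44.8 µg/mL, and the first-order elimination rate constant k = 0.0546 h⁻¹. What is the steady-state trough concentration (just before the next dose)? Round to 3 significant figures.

29.3 µg/mL

Fraction remaining after one interval: e^(−kτ) = e^(−0.05460 × 17.0) = 0.3953
R = 1 / (1 − 0.3953) = 1.654
Css,max = 44.8 × 1.654 = 74.08 µg/mL
Css,min = Css,max × e^(−kτ) = 74.08 × 0.3953 ≈ 29.3 µg/mL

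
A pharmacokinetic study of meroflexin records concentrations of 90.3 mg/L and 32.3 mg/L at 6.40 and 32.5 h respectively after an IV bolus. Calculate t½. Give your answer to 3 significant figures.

k = ln(C₁/C₂) / (t₂ − t₁) = ln(90.3/32.3) / (32.5 − 6.40)
  = 1.028 / 26.10 = 0.03939 h⁻¹
t½ = ln 2 / k = ln 2 / 0.03939 ≈ 17.6 hours

17.6 hours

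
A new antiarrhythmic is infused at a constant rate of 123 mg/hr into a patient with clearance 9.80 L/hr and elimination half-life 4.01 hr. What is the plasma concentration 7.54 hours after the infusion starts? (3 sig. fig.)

9.14 mg/L

Css = rate / CL = 123 / 9.80 = 12.55 mg/L
k = ln 2 / 4.01 = 0.1729 hr⁻¹
C(t) = Css (1 − e^(−kt)) = 12.55 × (1 − e^(−1.303)) = 12.55 × 0.7284 ≈ 9.14 mg/L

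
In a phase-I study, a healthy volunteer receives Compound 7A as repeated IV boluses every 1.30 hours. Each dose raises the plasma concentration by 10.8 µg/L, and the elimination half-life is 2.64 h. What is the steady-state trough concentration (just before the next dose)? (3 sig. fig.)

k = ln 2 / 2.64 = 0.2626 h⁻¹
Fraction remaining after one interval: e^(−kτ) = e^(−0.2626 × 1.30) = 0.7108
R = 1 / (1 − 0.7108) = 3.458
Css,max = 10.8 × 3.458 = 37.35 µg/L
Css,min = Css,max × e^(−kτ) = 37.35 × 0.7108 ≈ 26.5 µg/L

26.5 µg/L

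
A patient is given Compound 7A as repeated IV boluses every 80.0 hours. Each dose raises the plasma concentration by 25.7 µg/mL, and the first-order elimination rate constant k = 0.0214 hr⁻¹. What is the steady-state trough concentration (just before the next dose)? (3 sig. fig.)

Fraction remaining after one interval: e^(−kτ) = e^(−0.02140 × 80.0) = 0.1805
R = 1 / (1 − 0.1805) = 1.220
Css,max = 25.7 × 1.220 = 31.36 µg/mL
Css,min = Css,max × e^(−kτ) = 31.36 × 0.1805 ≈ 5.66 µg/mL

5.66 µg/mL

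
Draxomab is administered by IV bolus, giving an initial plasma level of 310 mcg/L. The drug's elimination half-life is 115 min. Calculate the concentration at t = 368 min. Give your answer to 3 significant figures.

k = ln 2 / 115 = 0.006027 min⁻¹
C(t) = C₀ e^(−kt) = 310 × e^(−0.006027 × 368) = 310 × e^(−2.218) = 310 × 0.1088 ≈ 33.7 mcg/L

33.7 mcg/L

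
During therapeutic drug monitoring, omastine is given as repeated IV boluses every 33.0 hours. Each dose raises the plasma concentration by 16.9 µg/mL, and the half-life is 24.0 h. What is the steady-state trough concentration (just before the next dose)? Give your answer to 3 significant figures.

k = ln 2 / 24.0 = 0.02888 h⁻¹
Fraction remaining after one interval: e^(−kτ) = e^(−0.02888 × 33.0) = 0.3856
R = 1 / (1 − 0.3856) = 1.627
Css,max = 16.9 × 1.627 = 27.50 µg/mL
Css,min = Css,max × e^(−kτ) = 27.50 × 0.3856 ≈ 10.6 µg/mL

10.6 µg/mL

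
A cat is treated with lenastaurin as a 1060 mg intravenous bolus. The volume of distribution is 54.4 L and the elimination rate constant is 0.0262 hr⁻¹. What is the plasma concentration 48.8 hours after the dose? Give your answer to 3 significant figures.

5.43 mg/L

C₀ = dose / V = 1060 / 54.4 = 19.49 mg/L
C(t) = C₀ e^(−kt) = 19.49 × e^(−0.02620 × 48.8) = 19.49 × e^(−1.279) = 19.49 × 0.2784 ≈ 5.43 mg/L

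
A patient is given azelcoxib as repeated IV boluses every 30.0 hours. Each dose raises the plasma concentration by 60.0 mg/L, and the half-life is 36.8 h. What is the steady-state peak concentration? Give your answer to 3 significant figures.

k = ln 2 / 36.8 = 0.01884 h⁻¹
Fraction remaining after one interval: e^(−kτ) = e^(−0.01884 × 30.0) = 0.5683
R = 1 / (1 − 0.5683) = 2.317
Css,max = 60.0 × 2.317 ≈ 139 mg/L

139 mg/L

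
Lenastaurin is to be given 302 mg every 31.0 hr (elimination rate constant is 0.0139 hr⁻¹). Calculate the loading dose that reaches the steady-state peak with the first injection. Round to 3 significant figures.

Accumulation ratio R = 1 / (1 − e^(−kτ)) = 1 / (1 − e^(−0.01390×31.0)) = 1 / (1 − 0.6499) = 2.857
Loading dose = maintenance dose × R = 302 × 2.857 ≈ 863 mg

863 mg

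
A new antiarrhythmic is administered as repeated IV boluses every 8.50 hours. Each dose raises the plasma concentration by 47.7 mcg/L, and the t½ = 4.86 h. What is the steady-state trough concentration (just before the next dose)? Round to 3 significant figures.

20.2 mcg/L

k = ln 2 / 4.86 = 0.1426 h⁻¹
Fraction remaining after one interval: e^(−kτ) = e^(−0.1426 × 8.50) = 0.2975
R = 1 / (1 − 0.2975) = 1.424
Css,max = 47.7 × 1.424 = 67.90 mcg/L
Css,min = Css,max × e^(−kτ) = 67.90 × 0.2975 ≈ 20.2 mcg/L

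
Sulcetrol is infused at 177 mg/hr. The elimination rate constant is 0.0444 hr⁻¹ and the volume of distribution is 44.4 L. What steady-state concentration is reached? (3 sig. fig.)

89.8 mg/L

CL = k · V = 0.0444 × 44.4 = 1.971 L/hr
Css = rate / CL = 177 / 1.971 ≈ 89.8 mg/L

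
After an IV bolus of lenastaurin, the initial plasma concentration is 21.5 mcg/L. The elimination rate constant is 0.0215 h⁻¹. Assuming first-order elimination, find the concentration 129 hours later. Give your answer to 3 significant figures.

C(t) = C₀ e^(−kt) = 21.5 × e^(−0.02150 × 129) = 21.5 × e^(−2.773) = 21.5 × 0.06244 ≈ 1.34 mcg/L

1.34 mcg/L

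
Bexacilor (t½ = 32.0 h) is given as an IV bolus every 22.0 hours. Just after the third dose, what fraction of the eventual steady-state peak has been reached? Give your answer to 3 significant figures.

k = ln 2 / 32.0 = 0.02166 h⁻¹
f_n = 1 − e^(−nkτ) = 1 − e^(−3 × 0.02166 × 22.0) = 1 − e^(−1.430) = 1 − 0.2394 ≈ 0.761

0.761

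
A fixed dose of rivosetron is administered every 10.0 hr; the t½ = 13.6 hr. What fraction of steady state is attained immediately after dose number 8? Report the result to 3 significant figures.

0.983

k = ln 2 / 13.6 = 0.05097 hr⁻¹
f_n = 1 − e^(−nkτ) = 1 − e^(−8 × 0.05097 × 10.0) = 1 − e^(−4.077) = 1 − 0.01695 ≈ 0.983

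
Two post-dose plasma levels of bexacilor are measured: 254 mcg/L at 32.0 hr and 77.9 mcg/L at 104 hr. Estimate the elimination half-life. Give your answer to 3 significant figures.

42.2 hours

k = ln(C₁/C₂) / (t₂ − t₁) = ln(254/77.9) / (104 − 32.0)
  = 1.182 / 72.00 = 0.01642 hr⁻¹
t½ = ln 2 / k = ln 2 / 0.01642 ≈ 42.2 hours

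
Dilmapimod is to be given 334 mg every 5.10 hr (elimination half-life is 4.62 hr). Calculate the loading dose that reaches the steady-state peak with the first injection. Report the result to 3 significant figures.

k = ln 2 / 4.62 = 0.1500 hr⁻¹
Accumulation ratio R = 1 / (1 − e^(−kτ)) = 1 / (1 − e^(−0.1500×5.10)) = 1 / (1 − 0.4653) = 1.870
Loading dose = maintenance dose × R = 334 × 1.870 ≈ 625 mg

625 mg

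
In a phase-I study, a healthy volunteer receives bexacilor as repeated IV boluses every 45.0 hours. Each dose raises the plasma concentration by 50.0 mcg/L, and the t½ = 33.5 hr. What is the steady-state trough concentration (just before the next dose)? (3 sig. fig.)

k = ln 2 / 33.5 = 0.02069 hr⁻¹
Fraction remaining after one interval: e^(−kτ) = e^(−0.02069 × 45.0) = 0.3941
R = 1 / (1 − 0.3941) = 1.650
Css,max = 50.0 × 1.650 = 82.52 mcg/L
Css,min = Css,max × e^(−kτ) = 82.52 × 0.3941 ≈ 32.5 mcg/L

32.5 mcg/L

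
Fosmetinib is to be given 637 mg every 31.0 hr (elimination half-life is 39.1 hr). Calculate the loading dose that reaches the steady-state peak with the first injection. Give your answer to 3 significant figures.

1510 mg

k = ln 2 / 39.1 = 0.01773 hr⁻¹
Accumulation ratio R = 1 / (1 − e^(−kτ)) = 1 / (1 − e^(−0.01773×31.0)) = 1 / (1 − 0.5772) = 2.365
Loading dose = maintenance dose × R = 637 × 2.365 ≈ 1510 mg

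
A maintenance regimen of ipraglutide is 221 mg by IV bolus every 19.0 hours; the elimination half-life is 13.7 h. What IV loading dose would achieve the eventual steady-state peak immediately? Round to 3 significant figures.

358 mg

k = ln 2 / 13.7 = 0.05059 h⁻¹
Accumulation ratio R = 1 / (1 − e^(−kτ)) = 1 / (1 − e^(−0.05059×19.0)) = 1 / (1 − 0.3824) = 1.619
Loading dose = maintenance dose × R = 221 × 1.619 ≈ 358 mg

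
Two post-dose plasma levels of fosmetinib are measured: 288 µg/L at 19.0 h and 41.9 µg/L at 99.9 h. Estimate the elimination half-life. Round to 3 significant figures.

k = ln(C₁/C₂) / (t₂ − t₁) = ln(288/41.9) / (99.9 − 19.0)
  = 1.928 / 80.90 = 0.02383 h⁻¹
t½ = ln 2 / k = ln 2 / 0.02383 ≈ 29.1 hours

29.1 hours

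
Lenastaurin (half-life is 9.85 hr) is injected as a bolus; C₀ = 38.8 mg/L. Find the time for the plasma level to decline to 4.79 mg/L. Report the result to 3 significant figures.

k = ln 2 / 9.85 = 0.07037 hr⁻¹
C(t) = C₀ e^(−kt)  ⇒  t = ln(C₀/C) / k
t = ln(38.8/4.79) / 0.07037 = 2.092 / 0.07037 ≈ 29.7 hours

29.7 hours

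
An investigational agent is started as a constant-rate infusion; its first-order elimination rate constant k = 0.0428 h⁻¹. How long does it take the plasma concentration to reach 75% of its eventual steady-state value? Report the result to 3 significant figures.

f = 1 − e^(−kt)  ⇒  t = −ln(1 − f) / k
t = −ln(1 − 0.75) / 0.04280 = 1.386 / 0.04280 ≈ 32.4 hours

32.4 hours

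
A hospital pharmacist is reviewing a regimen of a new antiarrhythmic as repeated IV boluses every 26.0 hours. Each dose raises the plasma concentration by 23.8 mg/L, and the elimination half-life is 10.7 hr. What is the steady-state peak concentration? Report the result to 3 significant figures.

29.2 mg/L

k = ln 2 / 10.7 = 0.06478 hr⁻¹
Fraction remaining after one interval: e^(−kτ) = e^(−0.06478 × 26.0) = 0.1856
R = 1 / (1 − 0.1856) = 1.228
Css,max = 23.8 × 1.228 ≈ 29.2 mg/L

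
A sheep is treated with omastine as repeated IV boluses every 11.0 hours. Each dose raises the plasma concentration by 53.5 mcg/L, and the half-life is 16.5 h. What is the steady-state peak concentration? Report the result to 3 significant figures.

145 mcg/L

k = ln 2 / 16.5 = 0.04201 h⁻¹
Fraction remaining after one interval: e^(−kτ) = e^(−0.04201 × 11.0) = 0.6300
R = 1 / (1 − 0.6300) = 2.702
Css,max = 53.5 × 2.702 ≈ 145 mcg/L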